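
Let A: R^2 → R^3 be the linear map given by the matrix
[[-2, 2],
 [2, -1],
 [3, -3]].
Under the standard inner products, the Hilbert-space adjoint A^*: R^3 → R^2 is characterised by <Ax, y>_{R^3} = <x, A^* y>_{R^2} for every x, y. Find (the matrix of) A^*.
A^* = A^T =
[[-2, 2, 3],
 [2, -1, -3]]

For real matrices with standard dot products, the defining identity <Ax, y> = <x, A^* y> gives (Ax)^T y = x^T (A^*) y, i.e. x^T A^T y = x^T (A^*) y. Since this holds for all x, y, we must have A^* = A^T. Therefore
A^* =
[[-2, 2, 3],
 [2, -1, -3]].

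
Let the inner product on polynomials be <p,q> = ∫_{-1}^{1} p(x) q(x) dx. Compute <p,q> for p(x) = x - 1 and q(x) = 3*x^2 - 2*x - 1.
<p,q> = -4/3

Expand the product: p(x)·q(x) = 3*x^3 - 5*x^2 + x + 1.
∫_{-1}^{1} of each monomial x^k gives [2/(k+1) if k even, 0 if k odd]. Integrating term-by-term (or equivalently evaluating the antiderivative F(x) = 3*x^4/4 - 5*x^3/3 + x^2/2 + x at the endpoints):
  F(1) − F(−1) = 7/12 − (23/12) = -4/3.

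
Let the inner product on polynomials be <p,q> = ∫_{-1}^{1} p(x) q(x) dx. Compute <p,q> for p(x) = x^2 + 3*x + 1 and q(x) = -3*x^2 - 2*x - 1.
<p,q> = -148/15

Expand the product: p(x)·q(x) = -3*x^4 - 11*x^3 - 10*x^2 - 5*x - 1.
∫_{-1}^{1} of each monomial x^k gives [2/(k+1) if k even, 0 if k odd]. Integrating term-by-term (or equivalently evaluating the antiderivative F(x) = -3*x^5/5 - 11*x^4/4 - 10*x^3/3 - 5*x^2/2 - x at the endpoints):
  F(1) − F(−1) = -611/60 − (-19/60) = -148/15.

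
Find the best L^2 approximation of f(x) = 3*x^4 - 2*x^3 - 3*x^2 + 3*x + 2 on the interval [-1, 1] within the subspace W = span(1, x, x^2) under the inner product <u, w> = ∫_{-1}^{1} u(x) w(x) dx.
g(x) = -3*x^2/7 + 9*x/5 + 61/35

The best approximation g ∈ W is the orthogonal projection of f onto W. Writing g = a_0 + a_1 x + a_2 x^2, the coefficients solve the normal equations G · a = b where
  G_{ij} = <φ_i, φ_j> and b_i = <f, φ_i>, with φ_0 = 1, φ_1 = x, φ_2 = x^2.
G =
  [2, 0, 2/3]
  [0, 2/3, 0]
  [2/3, 0, 2/5],
b = (16/5, 6/5, 104/105).
Solving gives a_0 = 61/35, a_1 = 9/5, a_2 = -3/7, so
  g(x) = -3*x^2/7 + 9*x/5 + 61/35.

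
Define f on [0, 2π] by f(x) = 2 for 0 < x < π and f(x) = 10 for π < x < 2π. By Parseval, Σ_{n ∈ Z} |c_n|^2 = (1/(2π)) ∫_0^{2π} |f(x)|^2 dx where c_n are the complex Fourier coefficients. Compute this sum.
Σ |c_n|^2 = 52

Parseval equates the L^2 energy of f (normalised by 1/(2π)) with the ℓ^2 sum of its Fourier coefficients: (1/(2π)) ∫_0^{2π} |f|^2 = Σ |c_n|^2.
Compute the left side: (1/(2π)) [∫_0^π 2^2 dx + ∫_π^{2π} 10^2 dx] = (1/(2π)) · (4π + 100π) = (4 + 100)/2 = 52.
So Σ_{n ∈ Z} |c_n|^2 = 52.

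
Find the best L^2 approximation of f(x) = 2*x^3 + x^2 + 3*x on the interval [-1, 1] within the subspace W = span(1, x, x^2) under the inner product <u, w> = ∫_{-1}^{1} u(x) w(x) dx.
g(x) = x^2 + 21*x/5

The best approximation g ∈ W is the orthogonal projection of f onto W. Writing g = a_0 + a_1 x + a_2 x^2, the coefficients solve the normal equations G · a = b where
  G_{ij} = <φ_i, φ_j> and b_i = <f, φ_i>, with φ_0 = 1, φ_1 = x, φ_2 = x^2.
G =
  [2, 0, 2/3]
  [0, 2/3, 0]
  [2/3, 0, 2/5],
b = (2/3, 14/5, 2/5).
Solving gives a_0 = 0, a_1 = 21/5, a_2 = 1, so
  g(x) = x^2 + 21*x/5.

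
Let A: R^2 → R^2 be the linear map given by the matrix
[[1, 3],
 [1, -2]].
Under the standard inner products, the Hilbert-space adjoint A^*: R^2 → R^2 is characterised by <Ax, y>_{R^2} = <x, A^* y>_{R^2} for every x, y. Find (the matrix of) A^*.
A^* = A^T =
[[1, 1],
 [3, -2]]

For real matrices with standard dot products, the defining identity <Ax, y> = <x, A^* y> gives (Ax)^T y = x^T (A^*) y, i.e. x^T A^T y = x^T (A^*) y. Since this holds for all x, y, we must have A^* = A^T. Therefore
A^* =
[[1, 1],
 [3, -2]].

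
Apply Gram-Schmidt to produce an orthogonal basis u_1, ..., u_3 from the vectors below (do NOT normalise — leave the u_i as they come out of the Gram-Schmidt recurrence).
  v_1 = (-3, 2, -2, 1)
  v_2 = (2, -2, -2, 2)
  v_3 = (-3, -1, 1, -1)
Orthogonal basis:
  u_1 = (-3, 2, -2, 1)
  u_2 = (4/3, -14/9, -22/9, 20/9)
  u_3 = (-29/17, -37/17, 5/17, -3/17)

Apply the Gram-Schmidt recurrence
  u_1 = v_1
  u_i = v_i − Σ_{j<i} ((v_i · u_j) / (u_j · u_j)) · u_j.

Step by step this gives:
  u_1 = (-3, 2, -2, 1)
  u_2 = (4/3, -14/9, -22/9, 20/9)
  u_3 = (-29/17, -37/17, 5/17, -3/17)

Orthogonality check:
  u_2 · u_1 = 0 (should be 0)
  u_3 · u_1 = 0 (should be 0)
  u_3 · u_2 = 0 (should be 0)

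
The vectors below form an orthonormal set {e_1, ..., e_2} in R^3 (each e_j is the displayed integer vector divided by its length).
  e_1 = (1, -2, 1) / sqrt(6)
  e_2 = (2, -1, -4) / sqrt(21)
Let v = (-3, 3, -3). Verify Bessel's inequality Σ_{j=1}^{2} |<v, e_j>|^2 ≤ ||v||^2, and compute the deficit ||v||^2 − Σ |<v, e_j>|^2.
Σ |<v, e_j>|^2 = 171/7; ||v||^2 = 27; deficit = 18/7

Write each e_j = u_j / sqrt(<u_j, u_j>) where u_j is the displayed integer vector. Then <v, e_j> = <v, u_j> / sqrt(<u_j, u_j>), so |<v, e_j>|^2 = <v, u_j>^2 / <u_j, u_j>.
Coefficients: <v, e_1> = -12/sqrt(6), <v, e_2> = 3/sqrt(21).
Square and sum: Σ |<v, e_j>|^2 = 171/7.
Compute ||v||^2 = v·v = 27.
Deficit = 27 − 171/7 = 18/7 ≥ 0, confirming Bessel's inequality. (The deficit equals ||v − Σ <v,e_j> e_j||^2, the squared distance from v to span{e_j}.)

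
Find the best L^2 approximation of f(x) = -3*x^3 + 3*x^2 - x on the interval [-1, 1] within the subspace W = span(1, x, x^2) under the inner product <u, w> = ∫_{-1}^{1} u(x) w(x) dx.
g(x) = 3*x^2 - 14*x/5

The best approximation g ∈ W is the orthogonal projection of f onto W. Writing g = a_0 + a_1 x + a_2 x^2, the coefficients solve the normal equations G · a = b where
  G_{ij} = <φ_i, φ_j> and b_i = <f, φ_i>, with φ_0 = 1, φ_1 = x, φ_2 = x^2.
G =
  [2, 0, 2/3]
  [0, 2/3, 0]
  [2/3, 0, 2/5],
b = (2, -28/15, 6/5).
Solving gives a_0 = 0, a_1 = -14/5, a_2 = 3, so
  g(x) = 3*x^2 - 14*x/5.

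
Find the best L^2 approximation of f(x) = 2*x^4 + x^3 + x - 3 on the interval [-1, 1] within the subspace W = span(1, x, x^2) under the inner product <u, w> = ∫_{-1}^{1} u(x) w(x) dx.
g(x) = 12*x^2/7 + 8*x/5 - 111/35

The best approximation g ∈ W is the orthogonal projection of f onto W. Writing g = a_0 + a_1 x + a_2 x^2, the coefficients solve the normal equations G · a = b where
  G_{ij} = <φ_i, φ_j> and b_i = <f, φ_i>, with φ_0 = 1, φ_1 = x, φ_2 = x^2.
G =
  [2, 0, 2/3]
  [0, 2/3, 0]
  [2/3, 0, 2/5],
b = (-26/5, 16/15, -10/7).
Solving gives a_0 = -111/35, a_1 = 8/5, a_2 = 12/7, so
  g(x) = 12*x^2/7 + 8*x/5 - 111/35.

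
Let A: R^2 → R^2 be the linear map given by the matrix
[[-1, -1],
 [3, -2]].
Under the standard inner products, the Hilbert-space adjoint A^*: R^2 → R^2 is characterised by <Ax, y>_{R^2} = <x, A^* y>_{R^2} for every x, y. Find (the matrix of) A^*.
A^* = A^T =
[[-1, 3],
 [-1, -2]]

For real matrices with standard dot products, the defining identity <Ax, y> = <x, A^* y> gives (Ax)^T y = x^T (A^*) y, i.e. x^T A^T y = x^T (A^*) y. Since this holds for all x, y, we must have A^* = A^T. Therefore
A^* =
[[-1, 3],
 [-1, -2]].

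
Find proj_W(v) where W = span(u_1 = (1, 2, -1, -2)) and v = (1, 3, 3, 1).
proj_W(v) = (1/5, 2/5, -1/5, -2/5)

Set up U = [u_1 | ... | u_1] ∈ R^(4×1). The projector onto W = col(U) is P = U (U^T U)^(-1) U^T.
Compute U^T U =
  [10],
and U^T v = (2).
Solve U^T U · c = U^T v for the coefficients: c = (1/5). The projection is proj_W(v) = U c.
Check: (v - proj_W(v)) · u_1 = 0  (should be 0).
Result: proj_W(v) = (1/5, 2/5, -1/5, -2/5).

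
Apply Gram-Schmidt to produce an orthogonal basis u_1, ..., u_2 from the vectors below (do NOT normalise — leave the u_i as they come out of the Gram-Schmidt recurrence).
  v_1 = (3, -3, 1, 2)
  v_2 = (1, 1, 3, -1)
Orthogonal basis:
  u_1 = (3, -3, 1, 2)
  u_2 = (20/23, 26/23, 68/23, -25/23)

Apply the Gram-Schmidt recurrence
  u_1 = v_1
  u_i = v_i − Σ_{j<i} ((v_i · u_j) / (u_j · u_j)) · u_j.

Step by step this gives:
  u_1 = (3, -3, 1, 2)
  u_2 = (20/23, 26/23, 68/23, -25/23)

Orthogonality check:
  u_2 · u_1 = 0 (should be 0)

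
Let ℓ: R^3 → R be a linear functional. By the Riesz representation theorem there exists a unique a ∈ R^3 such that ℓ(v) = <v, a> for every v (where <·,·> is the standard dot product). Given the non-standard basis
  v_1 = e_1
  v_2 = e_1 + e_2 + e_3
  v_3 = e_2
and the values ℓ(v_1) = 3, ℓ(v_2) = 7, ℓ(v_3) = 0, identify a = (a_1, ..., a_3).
a = (3, 0, 4)

Write a = (a_1, ..., a_3) in the standard basis. For each basis vector v_i, ℓ(v_i) = <v_i, a> is a linear equation in the a_j's. Collect the n equations into a matrix system V a = ℓ, where row i of V is v_i (expressed in the standard basis). Since V is invertible (lower-triangular with 1s on the diagonal, up to permutation), solve by back-substitution:
  V =
[[1, 0, 0],
 [1, 1, 1],
 [0, 1, 0]]
  V a = (3, 7, 0)
Solving gives a = (3, 0, 4).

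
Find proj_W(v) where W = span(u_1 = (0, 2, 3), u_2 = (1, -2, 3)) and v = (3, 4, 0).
proj_W(v) = (-105/157, 484/157, 96/157)

Set up U = [u_1 | ... | u_2] ∈ R^(3×2). The projector onto W = col(U) is P = U (U^T U)^(-1) U^T.
Compute U^T U =
  [13, 5]
  [5, 14],
and U^T v = (8, -5).
Solve U^T U · c = U^T v for the coefficients: c = (137/157, -105/157). The projection is proj_W(v) = U c.
Check: (v - proj_W(v)) · u_1 = 0  (should be 0).
Check: (v - proj_W(v)) · u_2 = 0  (should be 0).
Result: proj_W(v) = (-105/157, 484/157, 96/157).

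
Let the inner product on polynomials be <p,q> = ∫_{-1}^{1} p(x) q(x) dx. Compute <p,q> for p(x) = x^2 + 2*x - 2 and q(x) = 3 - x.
<p,q> = -34/3

Expand the product: p(x)·q(x) = -x^3 + x^2 + 8*x - 6.
∫_{-1}^{1} of each monomial x^k gives [2/(k+1) if k even, 0 if k odd]. Integrating term-by-term (or equivalently evaluating the antiderivative F(x) = -x^4/4 + x^3/3 + 4*x^2 - 6*x at the endpoints):
  F(1) − F(−1) = -23/12 − (113/12) = -34/3.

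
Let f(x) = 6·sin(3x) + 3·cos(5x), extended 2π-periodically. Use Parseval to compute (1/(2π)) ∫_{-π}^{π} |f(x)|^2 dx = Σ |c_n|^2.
Σ |c_n|^2 = 45/2

Expand |f|^2 and use orthogonality of {sin(nx), cos(mx)} on [-π, π]:
  ∫_{-π}^{π} sin(nx)^2 dx = π, ∫ cos(mx)^2 dx = π, and cross terms integrate to 0.
So ∫_{-π}^{π} f(x)^2 dx = 6^2 · π + 3^2 · π = (36 + 9)π.
Divide by 2π: (36 + 9)/2 = 45/2.
By Parseval, this equals Σ |c_n|^2.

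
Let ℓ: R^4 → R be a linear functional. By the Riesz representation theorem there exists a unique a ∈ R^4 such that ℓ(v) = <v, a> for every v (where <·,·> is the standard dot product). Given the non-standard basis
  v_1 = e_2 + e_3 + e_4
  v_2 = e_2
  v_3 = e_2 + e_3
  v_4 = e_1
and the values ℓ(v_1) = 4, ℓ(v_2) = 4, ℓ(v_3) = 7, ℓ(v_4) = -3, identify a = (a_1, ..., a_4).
a = (-3, 4, 3, -3)

Write a = (a_1, ..., a_4) in the standard basis. For each basis vector v_i, ℓ(v_i) = <v_i, a> is a linear equation in the a_j's. Collect the n equations into a matrix system V a = ℓ, where row i of V is v_i (expressed in the standard basis). Since V is invertible (lower-triangular with 1s on the diagonal, up to permutation), solve by back-substitution:
  V =
[[0, 1, 1, 1],
 [0, 1, 0, 0],
 [0, 1, 1, 0],
 [1, 0, 0, 0]]
  V a = (4, 4, 7, -3)
Solving gives a = (-3, 4, 3, -3).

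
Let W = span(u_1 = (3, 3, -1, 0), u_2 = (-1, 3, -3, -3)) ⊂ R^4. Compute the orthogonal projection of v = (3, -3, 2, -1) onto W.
proj_W(v) = (504/451, -564/451, 722/451, 801/451)

Set up U = [u_1 | ... | u_2] ∈ R^(4×2). The projector onto W = col(U) is P = U (U^T U)^(-1) U^T.
Compute U^T U =
  [19, 9]
  [9, 28],
and U^T v = (-2, -15).
Solve U^T U · c = U^T v for the coefficients: c = (79/451, -267/451). The projection is proj_W(v) = U c.
Check: (v - proj_W(v)) · u_1 = 0  (should be 0).
Check: (v - proj_W(v)) · u_2 = 0  (should be 0).
Result: proj_W(v) = (504/451, -564/451, 722/451, 801/451).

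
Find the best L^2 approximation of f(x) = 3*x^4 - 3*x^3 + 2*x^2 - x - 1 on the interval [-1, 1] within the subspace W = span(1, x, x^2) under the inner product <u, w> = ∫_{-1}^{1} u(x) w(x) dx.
g(x) = 32*x^2/7 - 14*x/5 - 44/35

The best approximation g ∈ W is the orthogonal projection of f onto W. Writing g = a_0 + a_1 x + a_2 x^2, the coefficients solve the normal equations G · a = b where
  G_{ij} = <φ_i, φ_j> and b_i = <f, φ_i>, with φ_0 = 1, φ_1 = x, φ_2 = x^2.
G =
  [2, 0, 2/3]
  [0, 2/3, 0]
  [2/3, 0, 2/5],
b = (8/15, -28/15, 104/105).
Solving gives a_0 = -44/35, a_1 = -14/5, a_2 = 32/7, so
  g(x) = 32*x^2/7 - 14*x/5 - 44/35.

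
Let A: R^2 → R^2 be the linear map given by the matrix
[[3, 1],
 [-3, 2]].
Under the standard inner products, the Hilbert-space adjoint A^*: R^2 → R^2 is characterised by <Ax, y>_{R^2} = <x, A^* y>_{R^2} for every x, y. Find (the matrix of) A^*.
A^* = A^T =
[[3, -3],
 [1, 2]]

For real matrices with standard dot products, the defining identity <Ax, y> = <x, A^* y> gives (Ax)^T y = x^T (A^*) y, i.e. x^T A^T y = x^T (A^*) y. Since this holds for all x, y, we must have A^* = A^T. Therefore
A^* =
[[3, -3],
 [1, 2]].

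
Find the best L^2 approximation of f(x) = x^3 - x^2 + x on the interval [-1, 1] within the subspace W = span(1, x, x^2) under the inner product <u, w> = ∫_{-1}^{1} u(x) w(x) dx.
g(x) = -x^2 + 8*x/5

The best approximation g ∈ W is the orthogonal projection of f onto W. Writing g = a_0 + a_1 x + a_2 x^2, the coefficients solve the normal equations G · a = b where
  G_{ij} = <φ_i, φ_j> and b_i = <f, φ_i>, with φ_0 = 1, φ_1 = x, φ_2 = x^2.
G =
  [2, 0, 2/3]
  [0, 2/3, 0]
  [2/3, 0, 2/5],
b = (-2/3, 16/15, -2/5).
Solving gives a_0 = 0, a_1 = 8/5, a_2 = -1, so
  g(x) = -x^2 + 8*x/5.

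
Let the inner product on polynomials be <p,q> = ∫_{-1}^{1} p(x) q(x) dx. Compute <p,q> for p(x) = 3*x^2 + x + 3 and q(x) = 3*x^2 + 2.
<p,q> = 128/5

Expand the product: p(x)·q(x) = 9*x^4 + 3*x^3 + 15*x^2 + 2*x + 6.
∫_{-1}^{1} of each monomial x^k gives [2/(k+1) if k even, 0 if k odd]. Integrating term-by-term (or equivalently evaluating the antiderivative F(x) = 9*x^5/5 + 3*x^4/4 + 5*x^3 + x^2 + 6*x at the endpoints):
  F(1) − F(−1) = 291/20 − (-221/20) = 128/5.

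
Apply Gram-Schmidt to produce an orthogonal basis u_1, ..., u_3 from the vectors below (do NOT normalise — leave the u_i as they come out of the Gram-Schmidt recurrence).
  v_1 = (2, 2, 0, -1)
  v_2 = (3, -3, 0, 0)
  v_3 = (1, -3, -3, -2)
Orthogonal basis:
  u_1 = (2, 2, 0, -1)
  u_2 = (3, -3, 0, 0)
  u_3 = (-5/9, -5/9, -3, -20/9)

Apply the Gram-Schmidt recurrence
  u_1 = v_1
  u_i = v_i − Σ_{j<i} ((v_i · u_j) / (u_j · u_j)) · u_j.

Step by step this gives:
  u_1 = (2, 2, 0, -1)
  u_2 = (3, -3, 0, 0)
  u_3 = (-5/9, -5/9, -3, -20/9)

Orthogonality check:
  u_2 · u_1 = 0 (should be 0)
  u_3 · u_1 = 0 (should be 0)
  u_3 · u_2 = 0 (should be 0)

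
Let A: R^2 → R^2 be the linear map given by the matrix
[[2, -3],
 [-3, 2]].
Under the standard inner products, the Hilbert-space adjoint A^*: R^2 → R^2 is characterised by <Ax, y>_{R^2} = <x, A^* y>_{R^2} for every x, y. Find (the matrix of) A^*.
A^* = A^T =
[[2, -3],
 [-3, 2]]

For real matrices with standard dot products, the defining identity <Ax, y> = <x, A^* y> gives (Ax)^T y = x^T (A^*) y, i.e. x^T A^T y = x^T (A^*) y. Since this holds for all x, y, we must have A^* = A^T. Therefore
A^* =
[[2, -3],
 [-3, 2]].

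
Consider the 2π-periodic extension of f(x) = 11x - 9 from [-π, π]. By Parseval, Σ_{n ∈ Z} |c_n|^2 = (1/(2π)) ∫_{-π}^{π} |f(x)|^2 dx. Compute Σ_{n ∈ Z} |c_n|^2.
Σ |c_n|^2 = 121π^2/3 + 81

Expand and integrate term by term over [-π, π]:
  ∫ (11x)^2 dx = 121·(2π^3/3); ∫ 2·11·(-9)·x dx = 0 (odd integrand); ∫ (-9)^2 dx = 81·2π.
So (1/(2π)) ∫_{-π}^{π} (11x - 9)^2 dx = 121π^2/3 + 81 = 121π^2/3 + 81.
Parseval ⇒ Σ |c_n|^2 = 121π^2/3 + 81.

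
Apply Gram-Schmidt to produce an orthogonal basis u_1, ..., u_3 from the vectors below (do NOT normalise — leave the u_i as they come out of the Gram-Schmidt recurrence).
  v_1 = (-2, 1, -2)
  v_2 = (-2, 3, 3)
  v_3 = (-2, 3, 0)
Orthogonal basis:
  u_1 = (-2, 1, -2)
  u_2 = (-16/9, 26/9, 29/9)
  u_3 = (108/197, 120/197, -48/197)

Apply the Gram-Schmidt recurrence
  u_1 = v_1
  u_i = v_i − Σ_{j<i} ((v_i · u_j) / (u_j · u_j)) · u_j.

Step by step this gives:
  u_1 = (-2, 1, -2)
  u_2 = (-16/9, 26/9, 29/9)
  u_3 = (108/197, 120/197, -48/197)

Orthogonality check:
  u_2 · u_1 = 0 (should be 0)
  u_3 · u_1 = 0 (should be 0)
  u_3 · u_2 = 0 (should be 0)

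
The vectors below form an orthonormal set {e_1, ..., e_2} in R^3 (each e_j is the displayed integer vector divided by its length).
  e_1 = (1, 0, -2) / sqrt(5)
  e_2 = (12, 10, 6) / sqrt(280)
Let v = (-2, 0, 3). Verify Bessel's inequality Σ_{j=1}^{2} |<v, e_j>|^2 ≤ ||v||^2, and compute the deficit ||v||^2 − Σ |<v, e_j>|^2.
Σ |<v, e_j>|^2 = 181/14; ||v||^2 = 13; deficit = 1/14

Write each e_j = u_j / sqrt(<u_j, u_j>) where u_j is the displayed integer vector. Then <v, e_j> = <v, u_j> / sqrt(<u_j, u_j>), so |<v, e_j>|^2 = <v, u_j>^2 / <u_j, u_j>.
Coefficients: <v, e_1> = -8/sqrt(5), <v, e_2> = -6/sqrt(280).
Square and sum: Σ |<v, e_j>|^2 = 181/14.
Compute ||v||^2 = v·v = 13.
Deficit = 13 − 181/14 = 1/14 ≥ 0, confirming Bessel's inequality. (The deficit equals ||v − Σ <v,e_j> e_j||^2, the squared distance from v to span{e_j}.)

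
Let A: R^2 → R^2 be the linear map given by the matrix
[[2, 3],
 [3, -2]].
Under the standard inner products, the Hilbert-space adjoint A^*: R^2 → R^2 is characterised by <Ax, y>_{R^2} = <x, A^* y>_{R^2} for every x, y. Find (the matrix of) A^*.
A^* = A^T =
[[2, 3],
 [3, -2]]

For real matrices with standard dot products, the defining identity <Ax, y> = <x, A^* y> gives (Ax)^T y = x^T (A^*) y, i.e. x^T A^T y = x^T (A^*) y. Since this holds for all x, y, we must have A^* = A^T. Therefore
A^* =
[[2, 3],
 [3, -2]].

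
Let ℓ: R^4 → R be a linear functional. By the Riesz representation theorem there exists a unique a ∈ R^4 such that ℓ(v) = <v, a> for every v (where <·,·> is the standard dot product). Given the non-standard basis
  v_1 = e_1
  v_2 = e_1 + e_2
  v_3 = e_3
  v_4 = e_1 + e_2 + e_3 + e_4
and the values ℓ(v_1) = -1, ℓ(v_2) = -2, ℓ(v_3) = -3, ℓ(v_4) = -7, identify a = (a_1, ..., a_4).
a = (-1, -1, -3, -2)

Write a = (a_1, ..., a_4) in the standard basis. For each basis vector v_i, ℓ(v_i) = <v_i, a> is a linear equation in the a_j's. Collect the n equations into a matrix system V a = ℓ, where row i of V is v_i (expressed in the standard basis). Since V is invertible (lower-triangular with 1s on the diagonal, up to permutation), solve by back-substitution:
  V =
[[1, 0, 0, 0],
 [1, 1, 0, 0],
 [0, 0, 1, 0],
 [1, 1, 1, 1]]
  V a = (-1, -2, -3, -7)
Solving gives a = (-1, -1, -3, -2).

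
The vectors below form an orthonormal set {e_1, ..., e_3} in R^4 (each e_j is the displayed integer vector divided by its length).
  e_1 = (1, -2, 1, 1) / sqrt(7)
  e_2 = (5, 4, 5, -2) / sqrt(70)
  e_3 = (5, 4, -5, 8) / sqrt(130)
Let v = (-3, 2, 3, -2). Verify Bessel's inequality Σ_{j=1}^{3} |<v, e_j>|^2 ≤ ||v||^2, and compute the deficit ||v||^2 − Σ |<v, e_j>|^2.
Σ |<v, e_j>|^2 = 238/13; ||v||^2 = 26; deficit = 100/13

Write each e_j = u_j / sqrt(<u_j, u_j>) where u_j is the displayed integer vector. Then <v, e_j> = <v, u_j> / sqrt(<u_j, u_j>), so |<v, e_j>|^2 = <v, u_j>^2 / <u_j, u_j>.
Coefficients: <v, e_1> = -6/sqrt(7), <v, e_2> = 12/sqrt(70), <v, e_3> = -38/sqrt(130).
Square and sum: Σ |<v, e_j>|^2 = 238/13.
Compute ||v||^2 = v·v = 26.
Deficit = 26 − 238/13 = 100/13 ≥ 0, confirming Bessel's inequality. (The deficit equals ||v − Σ <v,e_j> e_j||^2, the squared distance from v to span{e_j}.)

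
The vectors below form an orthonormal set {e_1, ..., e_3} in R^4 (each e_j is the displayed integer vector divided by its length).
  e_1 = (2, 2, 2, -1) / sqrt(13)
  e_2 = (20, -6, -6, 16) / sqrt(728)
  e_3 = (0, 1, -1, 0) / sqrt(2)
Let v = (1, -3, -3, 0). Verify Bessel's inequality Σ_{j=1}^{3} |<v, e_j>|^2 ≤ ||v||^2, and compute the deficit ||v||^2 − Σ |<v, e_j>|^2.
Σ |<v, e_j>|^2 = 12; ||v||^2 = 19; deficit = 7

Write each e_j = u_j / sqrt(<u_j, u_j>) where u_j is the displayed integer vector. Then <v, e_j> = <v, u_j> / sqrt(<u_j, u_j>), so |<v, e_j>|^2 = <v, u_j>^2 / <u_j, u_j>.
Coefficients: <v, e_1> = -10/sqrt(13), <v, e_2> = 56/sqrt(728), <v, e_3> = 0/sqrt(2).
Square and sum: Σ |<v, e_j>|^2 = 12.
Compute ||v||^2 = v·v = 19.
Deficit = 19 − 12 = 7 ≥ 0, confirming Bessel's inequality. (The deficit equals ||v − Σ <v,e_j> e_j||^2, the squared distance from v to span{e_j}.)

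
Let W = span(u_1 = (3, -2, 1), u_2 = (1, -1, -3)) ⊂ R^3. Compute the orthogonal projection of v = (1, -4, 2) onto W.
proj_W(v) = (79/30, -5/3, 53/30)

Set up U = [u_1 | ... | u_2] ∈ R^(3×2). The projector onto W = col(U) is P = U (U^T U)^(-1) U^T.
Compute U^T U =
  [14, 2]
  [2, 11],
and U^T v = (13, -1).
Solve U^T U · c = U^T v for the coefficients: c = (29/30, -4/15). The projection is proj_W(v) = U c.
Check: (v - proj_W(v)) · u_1 = 0  (should be 0).
Check: (v - proj_W(v)) · u_2 = 0  (should be 0).
Result: proj_W(v) = (79/30, -5/3, 53/30).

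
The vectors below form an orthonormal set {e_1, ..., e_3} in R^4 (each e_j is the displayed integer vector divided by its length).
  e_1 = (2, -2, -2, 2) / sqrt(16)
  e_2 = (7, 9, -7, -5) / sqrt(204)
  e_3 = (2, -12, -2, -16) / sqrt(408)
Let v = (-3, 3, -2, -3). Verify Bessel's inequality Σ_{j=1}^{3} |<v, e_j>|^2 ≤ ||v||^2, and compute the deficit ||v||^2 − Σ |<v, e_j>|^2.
Σ |<v, e_j>|^2 = 37/2; ||v||^2 = 31; deficit = 25/2

Write each e_j = u_j / sqrt(<u_j, u_j>) where u_j is the displayed integer vector. Then <v, e_j> = <v, u_j> / sqrt(<u_j, u_j>), so |<v, e_j>|^2 = <v, u_j>^2 / <u_j, u_j>.
Coefficients: <v, e_1> = -14/sqrt(16), <v, e_2> = 35/sqrt(204), <v, e_3> = 10/sqrt(408).
Square and sum: Σ |<v, e_j>|^2 = 37/2.
Compute ||v||^2 = v·v = 31.
Deficit = 31 − 37/2 = 25/2 ≥ 0, confirming Bessel's inequality. (The deficit equals ||v − Σ <v,e_j> e_j||^2, the squared distance from v to span{e_j}.)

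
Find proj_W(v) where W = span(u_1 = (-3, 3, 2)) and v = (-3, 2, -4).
proj_W(v) = (-21/22, 21/22, 7/11)

Set up U = [u_1 | ... | u_1] ∈ R^(3×1). The projector onto W = col(U) is P = U (U^T U)^(-1) U^T.
Compute U^T U =
  [22],
and U^T v = (7).
Solve U^T U · c = U^T v for the coefficients: c = (7/22). The projection is proj_W(v) = U c.
Check: (v - proj_W(v)) · u_1 = 0  (should be 0).
Result: proj_W(v) = (-21/22, 21/22, 7/11).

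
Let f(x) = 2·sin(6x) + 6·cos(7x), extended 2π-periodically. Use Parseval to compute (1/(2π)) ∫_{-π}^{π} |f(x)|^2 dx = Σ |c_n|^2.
Σ |c_n|^2 = 20

Expand |f|^2 and use orthogonality of {sin(nx), cos(mx)} on [-π, π]:
  ∫_{-π}^{π} sin(nx)^2 dx = π, ∫ cos(mx)^2 dx = π, and cross terms integrate to 0.
So ∫_{-π}^{π} f(x)^2 dx = 2^2 · π + 6^2 · π = (4 + 36)π.
Divide by 2π: (4 + 36)/2 = 20.
By Parseval, this equals Σ |c_n|^2.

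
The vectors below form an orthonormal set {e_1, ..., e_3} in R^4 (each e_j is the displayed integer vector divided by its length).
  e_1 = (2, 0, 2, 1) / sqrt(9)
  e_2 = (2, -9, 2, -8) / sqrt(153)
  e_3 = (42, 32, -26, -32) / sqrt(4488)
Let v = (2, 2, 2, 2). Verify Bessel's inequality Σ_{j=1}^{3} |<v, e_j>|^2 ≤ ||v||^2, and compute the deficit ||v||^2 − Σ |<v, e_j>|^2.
Σ |<v, e_j>|^2 = 520/33; ||v||^2 = 16; deficit = 8/33

Write each e_j = u_j / sqrt(<u_j, u_j>) where u_j is the displayed integer vector. Then <v, e_j> = <v, u_j> / sqrt(<u_j, u_j>), so |<v, e_j>|^2 = <v, u_j>^2 / <u_j, u_j>.
Coefficients: <v, e_1> = 10/sqrt(9), <v, e_2> = -26/sqrt(153), <v, e_3> = 32/sqrt(4488).
Square and sum: Σ |<v, e_j>|^2 = 520/33.
Compute ||v||^2 = v·v = 16.
Deficit = 16 − 520/33 = 8/33 ≥ 0, confirming Bessel's inequality. (The deficit equals ||v − Σ <v,e_j> e_j||^2, the squared distance from v to span{e_j}.)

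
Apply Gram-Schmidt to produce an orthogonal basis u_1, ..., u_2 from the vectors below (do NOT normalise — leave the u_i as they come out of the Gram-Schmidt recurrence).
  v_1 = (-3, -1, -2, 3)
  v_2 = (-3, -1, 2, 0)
Orthogonal basis:
  u_1 = (-3, -1, -2, 3)
  u_2 = (-51/23, -17/23, 58/23, -18/23)

Apply the Gram-Schmidt recurrence
  u_1 = v_1
  u_i = v_i − Σ_{j<i} ((v_i · u_j) / (u_j · u_j)) · u_j.

Step by step this gives:
  u_1 = (-3, -1, -2, 3)
  u_2 = (-51/23, -17/23, 58/23, -18/23)

Orthogonality check:
  u_2 · u_1 = 0 (should be 0)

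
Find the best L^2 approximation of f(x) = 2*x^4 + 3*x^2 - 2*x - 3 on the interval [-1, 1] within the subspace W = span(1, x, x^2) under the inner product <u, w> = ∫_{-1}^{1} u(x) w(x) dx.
g(x) = 33*x^2/7 - 2*x - 111/35

The best approximation g ∈ W is the orthogonal projection of f onto W. Writing g = a_0 + a_1 x + a_2 x^2, the coefficients solve the normal equations G · a = b where
  G_{ij} = <φ_i, φ_j> and b_i = <f, φ_i>, with φ_0 = 1, φ_1 = x, φ_2 = x^2.
G =
  [2, 0, 2/3]
  [0, 2/3, 0]
  [2/3, 0, 2/5],
b = (-16/5, -4/3, -8/35).
Solving gives a_0 = -111/35, a_1 = -2, a_2 = 33/7, so
  g(x) = 33*x^2/7 - 2*x - 111/35.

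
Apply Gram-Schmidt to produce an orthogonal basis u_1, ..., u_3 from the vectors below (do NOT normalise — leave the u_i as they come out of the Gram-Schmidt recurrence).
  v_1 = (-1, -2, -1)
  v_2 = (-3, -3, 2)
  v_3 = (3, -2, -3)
Orthogonal basis:
  u_1 = (-1, -2, -1)
  u_2 = (-11/6, -2/3, 19/6)
  u_3 = (154/83, -110/83, 66/83)

Apply the Gram-Schmidt recurrence
  u_1 = v_1
  u_i = v_i − Σ_{j<i} ((v_i · u_j) / (u_j · u_j)) · u_j.

Step by step this gives:
  u_1 = (-1, -2, -1)
  u_2 = (-11/6, -2/3, 19/6)
  u_3 = (154/83, -110/83, 66/83)

Orthogonality check:
  u_2 · u_1 = 0 (should be 0)
  u_3 · u_1 = 0 (should be 0)
  u_3 · u_2 = 0 (should be 0)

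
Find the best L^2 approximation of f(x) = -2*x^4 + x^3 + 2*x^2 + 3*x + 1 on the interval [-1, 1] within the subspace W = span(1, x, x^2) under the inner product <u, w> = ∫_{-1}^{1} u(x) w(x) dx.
g(x) = 2*x^2/7 + 18*x/5 + 41/35

The best approximation g ∈ W is the orthogonal projection of f onto W. Writing g = a_0 + a_1 x + a_2 x^2, the coefficients solve the normal equations G · a = b where
  G_{ij} = <φ_i, φ_j> and b_i = <f, φ_i>, with φ_0 = 1, φ_1 = x, φ_2 = x^2.
G =
  [2, 0, 2/3]
  [0, 2/3, 0]
  [2/3, 0, 2/5],
b = (38/15, 12/5, 94/105).
Solving gives a_0 = 41/35, a_1 = 18/5, a_2 = 2/7, so
  g(x) = 2*x^2/7 + 18*x/5 + 41/35.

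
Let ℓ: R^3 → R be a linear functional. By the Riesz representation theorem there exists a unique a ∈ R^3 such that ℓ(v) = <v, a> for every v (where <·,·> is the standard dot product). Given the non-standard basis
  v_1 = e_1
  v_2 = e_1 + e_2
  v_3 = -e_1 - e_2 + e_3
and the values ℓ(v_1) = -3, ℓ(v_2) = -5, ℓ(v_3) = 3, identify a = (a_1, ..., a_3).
a = (-3, -2, -2)

Write a = (a_1, ..., a_3) in the standard basis. For each basis vector v_i, ℓ(v_i) = <v_i, a> is a linear equation in the a_j's. Collect the n equations into a matrix system V a = ℓ, where row i of V is v_i (expressed in the standard basis). Since V is invertible (lower-triangular with 1s on the diagonal, up to permutation), solve by back-substitution:
  V =
[[1, 0, 0],
 [1, 1, 0],
 [-1, -1, 1]]
  V a = (-3, -5, 3)
Solving gives a = (-3, -2, -2).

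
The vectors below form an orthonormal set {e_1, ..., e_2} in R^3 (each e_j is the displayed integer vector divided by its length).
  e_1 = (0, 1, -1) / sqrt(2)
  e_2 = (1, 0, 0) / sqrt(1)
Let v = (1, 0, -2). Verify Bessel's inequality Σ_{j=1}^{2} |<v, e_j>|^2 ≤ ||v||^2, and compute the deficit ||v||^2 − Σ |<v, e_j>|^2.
Σ |<v, e_j>|^2 = 3; ||v||^2 = 5; deficit = 2

Write each e_j = u_j / sqrt(<u_j, u_j>) where u_j is the displayed integer vector. Then <v, e_j> = <v, u_j> / sqrt(<u_j, u_j>), so |<v, e_j>|^2 = <v, u_j>^2 / <u_j, u_j>.
Coefficients: <v, e_1> = 2/sqrt(2), <v, e_2> = 1/sqrt(1).
Square and sum: Σ |<v, e_j>|^2 = 3.
Compute ||v||^2 = v·v = 5.
Deficit = 5 − 3 = 2 ≥ 0, confirming Bessel's inequality. (The deficit equals ||v − Σ <v,e_j> e_j||^2, the squared distance from v to span{e_j}.)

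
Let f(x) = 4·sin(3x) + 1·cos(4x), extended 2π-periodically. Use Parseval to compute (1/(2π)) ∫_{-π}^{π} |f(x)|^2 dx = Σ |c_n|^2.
Σ |c_n|^2 = 17/2

Expand |f|^2 and use orthogonality of {sin(nx), cos(mx)} on [-π, π]:
  ∫_{-π}^{π} sin(nx)^2 dx = π, ∫ cos(mx)^2 dx = π, and cross terms integrate to 0.
So ∫_{-π}^{π} f(x)^2 dx = 4^2 · π + 1^2 · π = (16 + 1)π.
Divide by 2π: (16 + 1)/2 = 17/2.
By Parseval, this equals Σ |c_n|^2.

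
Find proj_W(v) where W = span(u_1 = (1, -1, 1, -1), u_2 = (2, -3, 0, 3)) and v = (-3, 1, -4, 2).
proj_W(v) = (-33/14, 95/42, -107/42, 17/6)

Set up U = [u_1 | ... | u_2] ∈ R^(4×2). The projector onto W = col(U) is P = U (U^T U)^(-1) U^T.
Compute U^T U =
  [4, 2]
  [2, 22],
and U^T v = (-10, -3).
Solve U^T U · c = U^T v for the coefficients: c = (-107/42, 2/21). The projection is proj_W(v) = U c.
Check: (v - proj_W(v)) · u_1 = 0  (should be 0).
Check: (v - proj_W(v)) · u_2 = 0  (should be 0).
Result: proj_W(v) = (-33/14, 95/42, -107/42, 17/6).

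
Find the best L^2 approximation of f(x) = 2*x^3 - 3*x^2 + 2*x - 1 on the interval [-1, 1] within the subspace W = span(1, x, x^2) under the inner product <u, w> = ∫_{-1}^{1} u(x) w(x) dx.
g(x) = -3*x^2 + 16*x/5 - 1

The best approximation g ∈ W is the orthogonal projection of f onto W. Writing g = a_0 + a_1 x + a_2 x^2, the coefficients solve the normal equations G · a = b where
  G_{ij} = <φ_i, φ_j> and b_i = <f, φ_i>, with φ_0 = 1, φ_1 = x, φ_2 = x^2.
G =
  [2, 0, 2/3]
  [0, 2/3, 0]
  [2/3, 0, 2/5],
b = (-4, 32/15, -28/15).
Solving gives a_0 = -1, a_1 = 16/5, a_2 = -3, so
  g(x) = -3*x^2 + 16*x/5 - 1.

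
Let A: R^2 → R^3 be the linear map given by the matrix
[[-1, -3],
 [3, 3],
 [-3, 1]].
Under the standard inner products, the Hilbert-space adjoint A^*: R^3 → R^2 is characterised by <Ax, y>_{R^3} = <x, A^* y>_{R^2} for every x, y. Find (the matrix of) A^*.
A^* = A^T =
[[-1, 3, -3],
 [-3, 3, 1]]

For real matrices with standard dot products, the defining identity <Ax, y> = <x, A^* y> gives (Ax)^T y = x^T (A^*) y, i.e. x^T A^T y = x^T (A^*) y. Since this holds for all x, y, we must have A^* = A^T. Therefore
A^* =
[[-1, 3, -3],
 [-3, 3, 1]].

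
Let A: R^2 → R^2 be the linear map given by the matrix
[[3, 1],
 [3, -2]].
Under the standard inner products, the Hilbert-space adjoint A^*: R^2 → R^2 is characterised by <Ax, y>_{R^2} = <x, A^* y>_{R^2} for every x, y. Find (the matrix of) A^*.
A^* = A^T =
[[3, 3],
 [1, -2]]

For real matrices with standard dot products, the defining identity <Ax, y> = <x, A^* y> gives (Ax)^T y = x^T (A^*) y, i.e. x^T A^T y = x^T (A^*) y. Since this holds for all x, y, we must have A^* = A^T. Therefore
A^* =
[[3, 3],
 [1, -2]].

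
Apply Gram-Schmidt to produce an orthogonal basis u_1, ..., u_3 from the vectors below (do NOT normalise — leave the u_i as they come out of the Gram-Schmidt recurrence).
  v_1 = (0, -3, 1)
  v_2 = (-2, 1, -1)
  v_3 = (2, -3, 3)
Orthogonal basis:
  u_1 = (0, -3, 1)
  u_2 = (-2, -1/5, -3/5)
  u_3 = (-4/11, 4/11, 12/11)

Apply the Gram-Schmidt recurrence
  u_1 = v_1
  u_i = v_i − Σ_{j<i} ((v_i · u_j) / (u_j · u_j)) · u_j.

Step by step this gives:
  u_1 = (0, -3, 1)
  u_2 = (-2, -1/5, -3/5)
  u_3 = (-4/11, 4/11, 12/11)

Orthogonality check:
  u_2 · u_1 = 0 (should be 0)
  u_3 · u_1 = 0 (should be 0)
  u_3 · u_2 = 0 (should be 0)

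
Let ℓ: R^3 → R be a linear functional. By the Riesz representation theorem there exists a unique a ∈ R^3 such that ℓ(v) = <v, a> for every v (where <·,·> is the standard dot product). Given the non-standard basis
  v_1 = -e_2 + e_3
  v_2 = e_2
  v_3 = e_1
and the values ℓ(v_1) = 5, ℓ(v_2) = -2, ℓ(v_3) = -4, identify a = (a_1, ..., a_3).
a = (-4, -2, 3)

Write a = (a_1, ..., a_3) in the standard basis. For each basis vector v_i, ℓ(v_i) = <v_i, a> is a linear equation in the a_j's. Collect the n equations into a matrix system V a = ℓ, where row i of V is v_i (expressed in the standard basis). Since V is invertible (lower-triangular with 1s on the diagonal, up to permutation), solve by back-substitution:
  V =
[[0, -1, 1],
 [0, 1, 0],
 [1, 0, 0]]
  V a = (5, -2, -4)
Solving gives a = (-4, -2, 3).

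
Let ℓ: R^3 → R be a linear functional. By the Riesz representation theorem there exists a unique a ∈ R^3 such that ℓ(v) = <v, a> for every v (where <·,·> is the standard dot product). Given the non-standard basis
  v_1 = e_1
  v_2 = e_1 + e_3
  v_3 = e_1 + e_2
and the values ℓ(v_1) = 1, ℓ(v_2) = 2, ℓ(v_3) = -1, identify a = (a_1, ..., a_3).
a = (1, -2, 1)

Write a = (a_1, ..., a_3) in the standard basis. For each basis vector v_i, ℓ(v_i) = <v_i, a> is a linear equation in the a_j's. Collect the n equations into a matrix system V a = ℓ, where row i of V is v_i (expressed in the standard basis). Since V is invertible (lower-triangular with 1s on the diagonal, up to permutation), solve by back-substitution:
  V =
[[1, 0, 0],
 [1, 0, 1],
 [1, 1, 0]]
  V a = (1, 2, -1)
Solving gives a = (1, -2, 1).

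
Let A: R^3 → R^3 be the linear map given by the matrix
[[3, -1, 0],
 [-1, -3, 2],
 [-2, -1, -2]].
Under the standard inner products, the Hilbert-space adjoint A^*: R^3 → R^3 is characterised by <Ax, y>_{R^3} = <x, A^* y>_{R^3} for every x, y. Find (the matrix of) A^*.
A^* = A^T =
[[3, -1, -2],
 [-1, -3, -1],
 [0, 2, -2]]

For real matrices with standard dot products, the defining identity <Ax, y> = <x, A^* y> gives (Ax)^T y = x^T (A^*) y, i.e. x^T A^T y = x^T (A^*) y. Since this holds for all x, y, we must have A^* = A^T. Therefore
A^* =
[[3, -1, -2],
 [-1, -3, -1],
 [0, 2, -2]].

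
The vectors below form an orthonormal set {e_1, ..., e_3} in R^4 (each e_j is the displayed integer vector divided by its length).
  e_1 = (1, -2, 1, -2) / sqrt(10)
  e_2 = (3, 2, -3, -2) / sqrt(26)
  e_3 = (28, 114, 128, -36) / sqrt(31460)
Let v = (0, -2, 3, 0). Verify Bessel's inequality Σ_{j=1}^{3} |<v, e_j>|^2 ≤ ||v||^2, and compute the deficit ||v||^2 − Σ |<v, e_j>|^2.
Σ |<v, e_j>|^2 = 1473/121; ||v||^2 = 13; deficit = 100/121

Write each e_j = u_j / sqrt(<u_j, u_j>) where u_j is the displayed integer vector. Then <v, e_j> = <v, u_j> / sqrt(<u_j, u_j>), so |<v, e_j>|^2 = <v, u_j>^2 / <u_j, u_j>.
Coefficients: <v, e_1> = 7/sqrt(10), <v, e_2> = -13/sqrt(26), <v, e_3> = 156/sqrt(31460).
Square and sum: Σ |<v, e_j>|^2 = 1473/121.
Compute ||v||^2 = v·v = 13.
Deficit = 13 − 1473/121 = 100/121 ≥ 0, confirming Bessel's inequality. (The deficit equals ||v − Σ <v,e_j> e_j||^2, the squared distance from v to span{e_j}.)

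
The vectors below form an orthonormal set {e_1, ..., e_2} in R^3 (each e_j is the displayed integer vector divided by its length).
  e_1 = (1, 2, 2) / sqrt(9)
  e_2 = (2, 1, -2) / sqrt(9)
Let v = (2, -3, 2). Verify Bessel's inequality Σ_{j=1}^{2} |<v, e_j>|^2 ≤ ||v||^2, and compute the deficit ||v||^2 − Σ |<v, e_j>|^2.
Σ |<v, e_j>|^2 = 1; ||v||^2 = 17; deficit = 16

Write each e_j = u_j / sqrt(<u_j, u_j>) where u_j is the displayed integer vector. Then <v, e_j> = <v, u_j> / sqrt(<u_j, u_j>), so |<v, e_j>|^2 = <v, u_j>^2 / <u_j, u_j>.
Coefficients: <v, e_1> = 0/sqrt(9), <v, e_2> = -3/sqrt(9).
Square and sum: Σ |<v, e_j>|^2 = 1.
Compute ||v||^2 = v·v = 17.
Deficit = 17 − 1 = 16 ≥ 0, confirming Bessel's inequality. (The deficit equals ||v − Σ <v,e_j> e_j||^2, the squared distance from v to span{e_j}.)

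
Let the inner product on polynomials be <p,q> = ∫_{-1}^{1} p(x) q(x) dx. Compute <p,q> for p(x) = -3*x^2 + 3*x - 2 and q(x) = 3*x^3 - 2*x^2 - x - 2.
<p,q> = 56/3

Expand the product: p(x)·q(x) = -9*x^5 + 15*x^4 - 9*x^3 + 7*x^2 - 4*x + 4.
∫_{-1}^{1} of each monomial x^k gives [2/(k+1) if k even, 0 if k odd]. Integrating term-by-term (or equivalently evaluating the antiderivative F(x) = -3*x^6/2 + 3*x^5 - 9*x^4/4 + 7*x^3/3 - 2*x^2 + 4*x at the endpoints):
  F(1) − F(−1) = 43/12 − (-181/12) = 56/3.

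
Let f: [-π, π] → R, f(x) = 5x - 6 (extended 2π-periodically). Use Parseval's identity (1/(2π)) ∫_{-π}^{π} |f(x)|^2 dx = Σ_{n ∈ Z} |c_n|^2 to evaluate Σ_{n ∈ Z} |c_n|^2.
Σ |c_n|^2 = 25π^2/3 + 36

Expand and integrate term by term over [-π, π]:
  ∫ (5x)^2 dx = 25·(2π^3/3); ∫ 2·5·(-6)·x dx = 0 (odd integrand); ∫ (-6)^2 dx = 36·2π.
So (1/(2π)) ∫_{-π}^{π} (5x - 6)^2 dx = 25π^2/3 + 36 = 25π^2/3 + 36.
Parseval ⇒ Σ |c_n|^2 = 25π^2/3 + 36.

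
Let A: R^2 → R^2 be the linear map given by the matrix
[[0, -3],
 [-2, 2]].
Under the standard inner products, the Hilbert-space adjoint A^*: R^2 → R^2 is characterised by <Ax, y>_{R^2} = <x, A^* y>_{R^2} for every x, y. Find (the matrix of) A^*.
A^* = A^T =
[[0, -2],
 [-3, 2]]

For real matrices with standard dot products, the defining identity <Ax, y> = <x, A^* y> gives (Ax)^T y = x^T (A^*) y, i.e. x^T A^T y = x^T (A^*) y. Since this holds for all x, y, we must have A^* = A^T. Therefore
A^* =
[[0, -2],
 [-3, 2]].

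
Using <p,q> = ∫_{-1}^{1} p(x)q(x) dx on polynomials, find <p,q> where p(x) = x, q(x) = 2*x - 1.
<p,q> = 4/3

Expand the product: p(x)·q(x) = 2*x^2 - x.
∫_{-1}^{1} of each monomial x^k gives [2/(k+1) if k even, 0 if k odd]. Integrating term-by-term (or equivalently evaluating the antiderivative F(x) = 2*x^3/3 - x^2/2 at the endpoints):
  F(1) − F(−1) = 1/6 − (-7/6) = 4/3.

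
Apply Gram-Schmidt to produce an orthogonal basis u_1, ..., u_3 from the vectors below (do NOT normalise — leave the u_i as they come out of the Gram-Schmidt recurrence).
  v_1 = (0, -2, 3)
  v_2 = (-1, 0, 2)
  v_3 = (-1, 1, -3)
Orthogonal basis:
  u_1 = (0, -2, 3)
  u_2 = (-1, 12/13, 8/13)
  u_3 = (-28/29, -21/29, -14/29)

Apply the Gram-Schmidt recurrence
  u_1 = v_1
  u_i = v_i − Σ_{j<i} ((v_i · u_j) / (u_j · u_j)) · u_j.

Step by step this gives:
  u_1 = (0, -2, 3)
  u_2 = (-1, 12/13, 8/13)
  u_3 = (-28/29, -21/29, -14/29)

Orthogonality check:
  u_2 · u_1 = 0 (should be 0)
  u_3 · u_1 = 0 (should be 0)
  u_3 · u_2 = 0 (should be 0)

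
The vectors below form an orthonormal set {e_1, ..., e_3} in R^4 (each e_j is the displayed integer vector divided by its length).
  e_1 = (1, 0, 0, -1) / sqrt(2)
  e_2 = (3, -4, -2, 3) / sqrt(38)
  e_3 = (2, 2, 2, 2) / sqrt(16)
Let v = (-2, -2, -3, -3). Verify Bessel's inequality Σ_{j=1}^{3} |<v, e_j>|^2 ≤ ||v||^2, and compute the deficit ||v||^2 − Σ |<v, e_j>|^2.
Σ |<v, e_j>|^2 = 485/19; ||v||^2 = 26; deficit = 9/19

Write each e_j = u_j / sqrt(<u_j, u_j>) where u_j is the displayed integer vector. Then <v, e_j> = <v, u_j> / sqrt(<u_j, u_j>), so |<v, e_j>|^2 = <v, u_j>^2 / <u_j, u_j>.
Coefficients: <v, e_1> = 1/sqrt(2), <v, e_2> = -1/sqrt(38), <v, e_3> = -20/sqrt(16).
Square and sum: Σ |<v, e_j>|^2 = 485/19.
Compute ||v||^2 = v·v = 26.
Deficit = 26 − 485/19 = 9/19 ≥ 0, confirming Bessel's inequality. (The deficit equals ||v − Σ <v,e_j> e_j||^2, the squared distance from v to span{e_j}.)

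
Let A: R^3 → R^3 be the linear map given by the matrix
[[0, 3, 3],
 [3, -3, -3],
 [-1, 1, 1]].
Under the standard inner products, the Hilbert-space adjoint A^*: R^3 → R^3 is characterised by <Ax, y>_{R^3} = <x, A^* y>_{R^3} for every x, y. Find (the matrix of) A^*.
A^* = A^T =
[[0, 3, -1],
 [3, -3, 1],
 [3, -3, 1]]

For real matrices with standard dot products, the defining identity <Ax, y> = <x, A^* y> gives (Ax)^T y = x^T (A^*) y, i.e. x^T A^T y = x^T (A^*) y. Since this holds for all x, y, we must have A^* = A^T. Therefore
A^* =
[[0, 3, -1],
 [3, -3, 1],
 [3, -3, 1]].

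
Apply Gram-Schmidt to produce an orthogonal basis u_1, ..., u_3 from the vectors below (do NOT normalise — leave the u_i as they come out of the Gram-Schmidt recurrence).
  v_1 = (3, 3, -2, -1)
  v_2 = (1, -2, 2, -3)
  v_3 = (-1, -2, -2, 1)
Orthogonal basis:
  u_1 = (3, 3, -2, -1)
  u_2 = (35/23, -34/23, 38/23, -73/23)
  u_3 = (45/199, -328/199, -406/199, -37/199)

Apply the Gram-Schmidt recurrence
  u_1 = v_1
  u_i = v_i − Σ_{j<i} ((v_i · u_j) / (u_j · u_j)) · u_j.

Step by step this gives:
  u_1 = (3, 3, -2, -1)
  u_2 = (35/23, -34/23, 38/23, -73/23)
  u_3 = (45/199, -328/199, -406/199, -37/199)

Orthogonality check:
  u_2 · u_1 = 0 (should be 0)
  u_3 · u_1 = 0 (should be 0)
  u_3 · u_2 = 0 (should be 0)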